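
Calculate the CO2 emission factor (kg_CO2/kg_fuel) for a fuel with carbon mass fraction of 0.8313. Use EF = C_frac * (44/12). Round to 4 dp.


EF = C_frac * (M_CO2 / M_C)
EF = 0.8313 * (44/12)
EF = 0.8313 * 3.666667 = 3.0481 kg_CO2/kg_fuel


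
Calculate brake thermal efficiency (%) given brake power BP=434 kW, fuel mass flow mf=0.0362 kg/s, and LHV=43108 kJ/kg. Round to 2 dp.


eta_BTE = (BP / (mf * LHV)) * 100
Denominator = 0.0362 * 43108 = 1560.5096 kW
eta_BTE = (434 / 1560.5096) * 100 = 27.81%


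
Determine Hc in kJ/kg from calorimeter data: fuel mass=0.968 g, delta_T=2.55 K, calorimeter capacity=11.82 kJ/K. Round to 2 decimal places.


Hc = C_cal * delta_T / m_fuel
Q_released = 11.82 * 2.55 = 30.1410 kJ
m_fuel = 0.968 g = 0.968/1000 kg = 0.000968 kg
Hc = 30.1410 / 0.000968 = 31137.40 kJ/kg


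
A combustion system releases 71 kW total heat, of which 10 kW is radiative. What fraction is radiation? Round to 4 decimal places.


f_rad = Q_rad / Q_total
f_rad = 10 / 71 = 0.1408


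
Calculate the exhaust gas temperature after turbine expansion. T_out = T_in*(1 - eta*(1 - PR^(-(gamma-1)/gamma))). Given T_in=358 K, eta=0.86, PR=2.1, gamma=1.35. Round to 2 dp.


T_out = T_in * (1 - eta * (1 - PR^(-(gamma-1)/gamma)))
Exponent = -(1.35-1)/1.35 = -0.25925926
PR^exp = 2.1^(-0.25925926) = 0.82501466
Factor = 1 - 0.86*(1 - 0.82501466) = 0.84951261
T_out = 358 * 0.84951261 = 304.13 K


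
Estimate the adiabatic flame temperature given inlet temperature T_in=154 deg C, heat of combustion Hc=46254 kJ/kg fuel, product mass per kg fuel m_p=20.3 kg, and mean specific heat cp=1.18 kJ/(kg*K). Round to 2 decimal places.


T_ad = T_in + Hc / (m_p * cp)
Denominator = 20.3 * 1.18 = 23.9540
Temperature rise = 46254 / 23.9540 = 1930.95 K
T_ad = 154 + 1930.95 = 2084.95 deg C


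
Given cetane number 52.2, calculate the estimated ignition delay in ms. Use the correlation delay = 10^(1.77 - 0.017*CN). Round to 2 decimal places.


delay = 10^(1.77 - 0.017*CN)
Exponent = 1.77 - 0.017*52.2 = 0.8826
delay = 10^0.8826 = 7.63 ms


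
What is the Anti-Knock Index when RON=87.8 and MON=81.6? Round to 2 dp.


AKI = (RON + MON) / 2
AKI = (87.8 + 81.6) / 2
AKI = 169.4 / 2 = 84.70


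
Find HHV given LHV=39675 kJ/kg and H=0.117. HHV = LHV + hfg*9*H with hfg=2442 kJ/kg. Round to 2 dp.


HHV = LHV + hfg * 9 * H
Water addition = 2442 * 9 * 0.117 = 2571.426 kJ/kg
HHV = 39675 + 2571.426 = 42246.43 kJ/kg


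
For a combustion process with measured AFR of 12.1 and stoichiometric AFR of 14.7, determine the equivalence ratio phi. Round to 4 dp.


phi = AFR_stoich / AFR_actual
phi = 14.7 / 12.1 = 1.2149


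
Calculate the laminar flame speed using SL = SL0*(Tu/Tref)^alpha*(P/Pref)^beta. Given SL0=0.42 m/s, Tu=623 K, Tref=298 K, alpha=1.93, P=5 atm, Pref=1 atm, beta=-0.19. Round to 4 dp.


SL = SL0 * (Tu/Tref)^alpha * (P/Pref)^beta
T ratio = 623/298 = 2.09060403
(T ratio)^alpha = 2.09060403^1.93 = 4.150731
(P/Pref)^beta = 5^(-0.19) = 0.736539
SL = 0.42 * 4.150731 * 0.736539 = 1.2840 m/s


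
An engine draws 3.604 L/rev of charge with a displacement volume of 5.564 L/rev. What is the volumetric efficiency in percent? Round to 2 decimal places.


eta_v = (V_actual / V_disp) * 100
Ratio = 3.604 / 5.564 = 0.6477
eta_v = 0.6477 * 100 = 64.77%


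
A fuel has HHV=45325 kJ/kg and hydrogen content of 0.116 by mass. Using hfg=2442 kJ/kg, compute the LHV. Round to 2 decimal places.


LHV = HHV - hfg * 9 * H
Water correction = 2442 * 9 * 0.116 = 2549.448 kJ/kg
LHV = 45325 - 2549.448 = 42775.55 kJ/kg


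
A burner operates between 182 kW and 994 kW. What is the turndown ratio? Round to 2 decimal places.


TDR = Q_max / Q_min
TDR = 994 / 182 = 5.46


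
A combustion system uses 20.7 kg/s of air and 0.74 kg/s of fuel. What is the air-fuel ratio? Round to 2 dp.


AFR = m_air / m_fuel
AFR = 20.7 / 0.74 = 27.97


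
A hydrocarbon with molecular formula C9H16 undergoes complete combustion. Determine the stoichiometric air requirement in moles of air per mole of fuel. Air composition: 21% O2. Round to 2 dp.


Balanced combustion: C9H16 + 13 O2 -> 9 CO2 + 8 H2O
O2 needed = C + H/4 = 9 + 16/4 = 13.00 moles
Air moles = O2 / 0.21 = 13.00 / 0.21 = 61.90 moles air


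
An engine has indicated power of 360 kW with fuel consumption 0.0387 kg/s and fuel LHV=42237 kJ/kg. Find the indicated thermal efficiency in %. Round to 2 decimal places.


eta_ith = (IP / (mf * LHV)) * 100
Denominator = 0.0387 * 42237 = 1634.5719 kW
eta_ith = (360 / 1634.5719) * 100 = 22.02%


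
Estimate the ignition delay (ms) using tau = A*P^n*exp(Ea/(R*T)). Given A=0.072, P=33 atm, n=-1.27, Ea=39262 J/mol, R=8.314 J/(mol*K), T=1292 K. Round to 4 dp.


tau = A * P^n * exp(Ea/(R*T))
P^n = 33^(-1.27) = 0.01178928
Ea/(R*T) = 39262/(8.314*1292) = 3.655105
exp(Ea/(R*T)) = 38.671590
tau = 0.072 * 0.01178928 * 38.671590 = 0.0328 ms


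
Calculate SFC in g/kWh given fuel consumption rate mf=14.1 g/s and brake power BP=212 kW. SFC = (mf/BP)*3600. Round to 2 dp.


SFC = (mf / BP) * 3600
Rate = 14.1 / 212 = 0.066509 g/(s*kW)
SFC = 0.066509 * 3600 = 239.43 g/kWh


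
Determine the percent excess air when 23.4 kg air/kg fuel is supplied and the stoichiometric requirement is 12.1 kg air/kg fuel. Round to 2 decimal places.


Excess air = actual - stoichiometric = 23.4 - 12.1 = 11.30 kg/kg fuel
Excess air % = (excess / stoich) * 100 = (11.30 / 12.1) * 100 = 93.39%


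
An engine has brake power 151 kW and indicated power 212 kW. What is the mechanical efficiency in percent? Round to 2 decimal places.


eta_mech = (BP / IP) * 100
Ratio = 151 / 212 = 0.7123
eta_mech = 0.7123 * 100 = 71.23%


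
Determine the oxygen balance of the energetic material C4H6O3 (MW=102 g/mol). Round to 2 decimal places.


OB = -1600 * (2C + H/2 - O) / MW
Inner = 2*4 + 6/2 - 3 = 8.00
OB = -1600 * 8.00 / 102 = -125.49%


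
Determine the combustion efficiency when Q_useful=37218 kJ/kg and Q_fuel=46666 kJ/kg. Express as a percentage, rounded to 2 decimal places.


Efficiency = (Q_useful / Q_fuel) * 100
Efficiency = (37218 / 46666) * 100
Efficiency = 0.7975 * 100 = 79.75%


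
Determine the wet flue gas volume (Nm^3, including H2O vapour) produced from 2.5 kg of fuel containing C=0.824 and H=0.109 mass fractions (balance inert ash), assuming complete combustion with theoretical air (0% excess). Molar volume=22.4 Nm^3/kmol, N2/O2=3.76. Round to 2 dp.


Per kg fuel: CO2 = (C/12 kmol)*22.4 = (0.824/12)*22.4 = 1.53813 Nm^3
Per kg fuel: H2O = (H/2 kmol)*22.4 = (0.109/2)*22.4 = 1.22080 Nm^3
O2 needed per kg fuel = C/12 + H/4 = 0.824/12 + 0.109/4 = 0.09591667 kmol
Per kg fuel: N2 = O2*3.76*22.4 = 0.09591667*3.76*22.4 = 8.07849 Nm^3
Total per kg = 1.53813 + 1.22080 + 8.07849 = 10.83742 Nm^3
Total = 10.83742 * 2.5 = 27.09 Nm^3


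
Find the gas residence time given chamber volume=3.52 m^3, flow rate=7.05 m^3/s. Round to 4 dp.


tau = V / Q_flow
tau = 3.52 / 7.05 = 0.4993 s


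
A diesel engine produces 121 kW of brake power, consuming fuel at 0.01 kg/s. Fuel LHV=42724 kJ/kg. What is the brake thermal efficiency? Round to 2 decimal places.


eta_BTE = (BP / (mf * LHV)) * 100
Denominator = 0.01 * 42724 = 427.2400 kW
eta_BTE = (121 / 427.2400) * 100 = 28.32%


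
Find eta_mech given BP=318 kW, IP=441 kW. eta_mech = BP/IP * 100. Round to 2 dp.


eta_mech = (BP / IP) * 100
Ratio = 318 / 441 = 0.7211
eta_mech = 0.7211 * 100 = 72.11%


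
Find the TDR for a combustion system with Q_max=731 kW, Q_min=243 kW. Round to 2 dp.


TDR = Q_max / Q_min
TDR = 731 / 243 = 3.01


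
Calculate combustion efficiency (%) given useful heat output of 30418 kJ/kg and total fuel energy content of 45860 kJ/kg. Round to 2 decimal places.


Efficiency = (Q_useful / Q_fuel) * 100
Efficiency = (30418 / 45860) * 100
Efficiency = 0.6633 * 100 = 66.33%


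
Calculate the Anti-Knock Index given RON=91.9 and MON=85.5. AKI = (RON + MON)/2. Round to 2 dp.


AKI = (RON + MON) / 2
AKI = (91.9 + 85.5) / 2
AKI = 177.4 / 2 = 88.70


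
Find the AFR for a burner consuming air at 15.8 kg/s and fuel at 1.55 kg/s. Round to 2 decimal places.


AFR = m_air / m_fuel
AFR = 15.8 / 1.55 = 10.19


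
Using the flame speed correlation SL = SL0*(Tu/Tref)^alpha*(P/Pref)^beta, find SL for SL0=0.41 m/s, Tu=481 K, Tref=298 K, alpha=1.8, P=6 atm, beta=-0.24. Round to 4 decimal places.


SL = SL0 * (Tu/Tref)^alpha * (P/Pref)^beta
T ratio = 481/298 = 1.61409396
(T ratio)^alpha = 1.61409396^1.8 = 2.367401
(P/Pref)^beta = 6^(-0.24) = 0.650495
SL = 0.41 * 2.367401 * 0.650495 = 0.6314 m/s


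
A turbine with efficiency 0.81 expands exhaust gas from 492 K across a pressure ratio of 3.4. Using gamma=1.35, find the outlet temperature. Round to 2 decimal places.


T_out = T_in * (1 - eta * (1 - PR^(-(gamma-1)/gamma)))
Exponent = -(1.35-1)/1.35 = -0.25925926
PR^exp = 3.4^(-0.25925926) = 0.72813041
Factor = 1 - 0.81*(1 - 0.72813041) = 0.77978563
T_out = 492 * 0.77978563 = 383.65 K


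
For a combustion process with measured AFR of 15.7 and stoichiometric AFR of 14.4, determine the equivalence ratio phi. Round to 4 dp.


phi = AFR_stoich / AFR_actual
phi = 14.4 / 15.7 = 0.9172


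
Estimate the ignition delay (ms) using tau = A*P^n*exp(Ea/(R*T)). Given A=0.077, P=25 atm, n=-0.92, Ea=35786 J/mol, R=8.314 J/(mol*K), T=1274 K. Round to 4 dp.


tau = A * P^n * exp(Ea/(R*T))
P^n = 25^(-0.92) = 0.05174819
Ea/(R*T) = 35786/(8.314*1274) = 3.378576
exp(Ea/(R*T)) = 29.328981
tau = 0.077 * 0.05174819 * 29.328981 = 0.1169 ms


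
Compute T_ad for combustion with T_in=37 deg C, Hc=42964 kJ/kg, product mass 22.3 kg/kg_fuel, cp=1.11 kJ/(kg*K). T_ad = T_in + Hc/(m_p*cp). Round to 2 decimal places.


T_ad = T_in + Hc / (m_p * cp)
Denominator = 22.3 * 1.11 = 24.7530
Temperature rise = 42964 / 24.7530 = 1735.71 K
T_ad = 37 + 1735.71 = 1772.71 deg C


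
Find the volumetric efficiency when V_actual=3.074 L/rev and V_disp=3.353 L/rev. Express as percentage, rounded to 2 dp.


eta_v = (V_actual / V_disp) * 100
Ratio = 3.074 / 3.353 = 0.9168
eta_v = 0.9168 * 100 = 91.68%


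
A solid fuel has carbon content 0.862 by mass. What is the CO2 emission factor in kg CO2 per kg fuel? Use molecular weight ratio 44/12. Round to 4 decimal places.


EF = C_frac * (M_CO2 / M_C)
EF = 0.862 * (44/12)
EF = 0.862 * 3.666667 = 3.1607 kg_CO2/kg_fuel


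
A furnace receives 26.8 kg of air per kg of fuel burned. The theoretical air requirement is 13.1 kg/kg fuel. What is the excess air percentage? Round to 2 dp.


Excess air = actual - stoichiometric = 26.8 - 13.1 = 13.70 kg/kg fuel
Excess air % = (excess / stoich) * 100 = (13.70 / 13.1) * 100 = 104.58%


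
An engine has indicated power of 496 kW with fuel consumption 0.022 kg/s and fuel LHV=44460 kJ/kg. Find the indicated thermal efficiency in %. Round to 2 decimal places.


eta_ith = (IP / (mf * LHV)) * 100
Denominator = 0.022 * 44460 = 978.1200 kW
eta_ith = (496 / 978.1200) * 100 = 50.71%


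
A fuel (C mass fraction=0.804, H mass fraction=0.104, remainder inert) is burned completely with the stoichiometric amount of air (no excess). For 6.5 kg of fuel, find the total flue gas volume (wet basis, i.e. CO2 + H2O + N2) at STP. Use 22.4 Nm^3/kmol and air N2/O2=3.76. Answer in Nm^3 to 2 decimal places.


Per kg fuel: CO2 = (C/12 kmol)*22.4 = (0.804/12)*22.4 = 1.50080 Nm^3
Per kg fuel: H2O = (H/2 kmol)*22.4 = (0.104/2)*22.4 = 1.16480 Nm^3
O2 needed per kg fuel = C/12 + H/4 = 0.804/12 + 0.104/4 = 0.09300000 kmol
Per kg fuel: N2 = O2*3.76*22.4 = 0.09300000*3.76*22.4 = 7.83283 Nm^3
Total per kg = 1.50080 + 1.16480 + 7.83283 = 10.49843 Nm^3
Total = 10.49843 * 6.5 = 68.24 Nm^3


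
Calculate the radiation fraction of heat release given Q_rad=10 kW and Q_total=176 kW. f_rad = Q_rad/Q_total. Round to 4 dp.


f_rad = Q_rad / Q_total
f_rad = 10 / 176 = 0.0568


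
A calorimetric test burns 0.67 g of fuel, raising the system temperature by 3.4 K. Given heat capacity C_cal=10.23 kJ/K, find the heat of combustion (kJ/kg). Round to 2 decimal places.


Hc = C_cal * delta_T / m_fuel
Q_released = 10.23 * 3.4 = 34.7820 kJ
m_fuel = 0.67 g = 0.67/1000 kg = 0.000670 kg
Hc = 34.7820 / 0.000670 = 51913.43 kJ/kg


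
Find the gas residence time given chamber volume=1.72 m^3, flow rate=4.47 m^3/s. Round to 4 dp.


tau = V / Q_flow
tau = 1.72 / 4.47 = 0.3848 s


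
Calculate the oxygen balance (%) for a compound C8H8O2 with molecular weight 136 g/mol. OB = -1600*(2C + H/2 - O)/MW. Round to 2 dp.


OB = -1600 * (2C + H/2 - O) / MW
Inner = 2*8 + 8/2 - 2 = 18.00
OB = -1600 * 18.00 / 136 = -211.76%


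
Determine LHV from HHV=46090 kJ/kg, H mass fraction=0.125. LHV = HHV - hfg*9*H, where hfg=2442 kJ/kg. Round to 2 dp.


LHV = HHV - hfg * 9 * H
Water correction = 2442 * 9 * 0.125 = 2747.250 kJ/kg
LHV = 46090 - 2747.250 = 43342.75 kJ/kg


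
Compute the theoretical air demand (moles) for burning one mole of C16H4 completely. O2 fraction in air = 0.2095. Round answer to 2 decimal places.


Balanced combustion: C16H4 + 17 O2 -> 16 CO2 + 2 H2O
O2 needed = C + H/4 = 16 + 4/4 = 17.00 moles
Air moles = O2 / 0.2095 = 17.00 / 0.2095 = 81.15 moles air


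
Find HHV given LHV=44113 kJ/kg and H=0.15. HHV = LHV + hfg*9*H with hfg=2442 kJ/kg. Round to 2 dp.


HHV = LHV + hfg * 9 * H
Water addition = 2442 * 9 * 0.15 = 3296.700 kJ/kg
HHV = 44113 + 3296.700 = 47409.70 kJ/kg


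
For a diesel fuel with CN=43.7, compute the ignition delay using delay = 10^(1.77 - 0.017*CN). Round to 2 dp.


delay = 10^(1.77 - 0.017*CN)
Exponent = 1.77 - 0.017*43.7 = 1.0271
delay = 10^1.0271 = 10.64 ms


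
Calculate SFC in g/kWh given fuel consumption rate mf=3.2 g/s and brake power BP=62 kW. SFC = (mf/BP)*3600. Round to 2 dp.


SFC = (mf / BP) * 3600
Rate = 3.2 / 62 = 0.051613 g/(s*kW)
SFC = 0.051613 * 3600 = 185.81 g/kWh


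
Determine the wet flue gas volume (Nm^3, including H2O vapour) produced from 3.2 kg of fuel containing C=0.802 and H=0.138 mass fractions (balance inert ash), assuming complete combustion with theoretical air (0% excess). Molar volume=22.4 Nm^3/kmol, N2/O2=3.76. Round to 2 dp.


Per kg fuel: CO2 = (C/12 kmol)*22.4 = (0.802/12)*22.4 = 1.49707 Nm^3
Per kg fuel: H2O = (H/2 kmol)*22.4 = (0.138/2)*22.4 = 1.54560 Nm^3
O2 needed per kg fuel = C/12 + H/4 = 0.802/12 + 0.138/4 = 0.10133333 kmol
Per kg fuel: N2 = O2*3.76*22.4 = 0.10133333*3.76*22.4 = 8.53470 Nm^3
Total per kg = 1.49707 + 1.54560 + 8.53470 = 11.57737 Nm^3
Total = 11.57737 * 3.2 = 37.05 Nm^3


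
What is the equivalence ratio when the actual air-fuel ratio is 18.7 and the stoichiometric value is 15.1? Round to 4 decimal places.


phi = AFR_stoich / AFR_actual
phi = 15.1 / 18.7 = 0.8075


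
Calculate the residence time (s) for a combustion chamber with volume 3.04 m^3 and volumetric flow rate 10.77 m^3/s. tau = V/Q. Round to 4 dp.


tau = V / Q_flow
tau = 3.04 / 10.77 = 0.2823 s


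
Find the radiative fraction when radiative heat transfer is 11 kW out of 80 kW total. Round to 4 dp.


f_rad = Q_rad / Q_total
f_rad = 11 / 80 = 0.1375


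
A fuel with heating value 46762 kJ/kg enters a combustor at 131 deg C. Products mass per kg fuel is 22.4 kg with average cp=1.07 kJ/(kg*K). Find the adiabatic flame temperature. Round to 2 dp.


T_ad = T_in + Hc / (m_p * cp)
Denominator = 22.4 * 1.07 = 23.9680
Temperature rise = 46762 / 23.9680 = 1951.02 K
T_ad = 131 + 1951.02 = 2082.02 deg C


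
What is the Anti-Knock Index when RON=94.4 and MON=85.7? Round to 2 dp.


AKI = (RON + MON) / 2
AKI = (94.4 + 85.7) / 2
AKI = 180.1 / 2 = 90.05


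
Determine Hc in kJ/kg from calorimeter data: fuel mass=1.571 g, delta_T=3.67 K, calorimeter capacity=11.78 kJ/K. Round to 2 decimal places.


Hc = C_cal * delta_T / m_fuel
Q_released = 11.78 * 3.67 = 43.2326 kJ
m_fuel = 1.571 g = 1.571/1000 kg = 0.001571 kg
Hc = 43.2326 / 0.001571 = 27519.16 kJ/kg


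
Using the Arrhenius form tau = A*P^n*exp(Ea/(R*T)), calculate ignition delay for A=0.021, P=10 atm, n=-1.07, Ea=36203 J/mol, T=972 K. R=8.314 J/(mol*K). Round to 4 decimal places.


tau = A * P^n * exp(Ea/(R*T))
P^n = 10^(-1.07) = 0.08511380
Ea/(R*T) = 36203/(8.314*972) = 4.479900
exp(Ea/(R*T)) = 88.225809
tau = 0.021 * 0.08511380 * 88.225809 = 0.1577 ms


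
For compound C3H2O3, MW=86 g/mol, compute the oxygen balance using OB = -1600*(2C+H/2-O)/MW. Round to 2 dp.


OB = -1600 * (2C + H/2 - O) / MW
Inner = 2*3 + 2/2 - 3 = 4.00
OB = -1600 * 4.00 / 86 = -74.42%


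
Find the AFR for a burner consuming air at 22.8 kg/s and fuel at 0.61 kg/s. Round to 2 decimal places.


AFR = m_air / m_fuel
AFR = 22.8 / 0.61 = 37.38


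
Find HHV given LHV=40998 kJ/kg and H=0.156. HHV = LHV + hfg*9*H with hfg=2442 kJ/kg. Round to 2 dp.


HHV = LHV + hfg * 9 * H
Water addition = 2442 * 9 * 0.156 = 3428.568 kJ/kg
HHV = 40998 + 3428.568 = 44426.57 kJ/kg


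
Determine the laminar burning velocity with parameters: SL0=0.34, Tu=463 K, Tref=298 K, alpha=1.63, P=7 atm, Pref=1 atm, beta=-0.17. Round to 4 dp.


SL = SL0 * (Tu/Tref)^alpha * (P/Pref)^beta
T ratio = 463/298 = 1.55369128
(T ratio)^alpha = 1.55369128^1.63 = 2.050806
(P/Pref)^beta = 7^(-0.17) = 0.718345
SL = 0.34 * 2.050806 * 0.718345 = 0.5009 m/s


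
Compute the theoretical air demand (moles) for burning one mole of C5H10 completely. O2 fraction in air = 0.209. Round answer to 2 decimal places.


Balanced combustion: C5H10 + 7.5 O2 -> 5 CO2 + 5 H2O
O2 needed = C + H/4 = 5 + 10/4 = 7.50 moles
Air moles = O2 / 0.209 = 7.50 / 0.209 = 35.89 moles air


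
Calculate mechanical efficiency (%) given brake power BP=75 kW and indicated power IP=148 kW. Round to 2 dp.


eta_mech = (BP / IP) * 100
Ratio = 75 / 148 = 0.5068
eta_mech = 0.5068 * 100 = 50.68%


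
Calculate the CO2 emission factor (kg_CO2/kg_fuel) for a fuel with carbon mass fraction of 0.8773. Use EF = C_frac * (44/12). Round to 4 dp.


EF = C_frac * (M_CO2 / M_C)
EF = 0.8773 * (44/12)
EF = 0.8773 * 3.666667 = 3.2168 kg_CO2/kg_fuel


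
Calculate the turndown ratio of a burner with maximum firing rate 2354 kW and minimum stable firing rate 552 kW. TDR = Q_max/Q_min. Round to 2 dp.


TDR = Q_max / Q_min
TDR = 2354 / 552 = 4.26


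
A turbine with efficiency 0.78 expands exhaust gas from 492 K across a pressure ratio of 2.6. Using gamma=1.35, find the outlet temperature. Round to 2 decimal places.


T_out = T_in * (1 - eta * (1 - PR^(-(gamma-1)/gamma)))
Exponent = -(1.35-1)/1.35 = -0.25925926
PR^exp = 2.6^(-0.25925926) = 0.78057442
Factor = 1 - 0.78*(1 - 0.78057442) = 0.82884805
T_out = 492 * 0.82884805 = 407.79 K


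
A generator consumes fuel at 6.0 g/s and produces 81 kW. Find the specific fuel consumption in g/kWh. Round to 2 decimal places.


SFC = (mf / BP) * 3600
Rate = 6.0 / 81 = 0.074074 g/(s*kW)
SFC = 0.074074 * 3600 = 266.67 g/kWh


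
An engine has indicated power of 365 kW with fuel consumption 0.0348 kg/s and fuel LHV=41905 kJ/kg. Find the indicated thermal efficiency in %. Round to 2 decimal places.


eta_ith = (IP / (mf * LHV)) * 100
Denominator = 0.0348 * 41905 = 1458.2940 kW
eta_ith = (365 / 1458.2940) * 100 = 25.03%


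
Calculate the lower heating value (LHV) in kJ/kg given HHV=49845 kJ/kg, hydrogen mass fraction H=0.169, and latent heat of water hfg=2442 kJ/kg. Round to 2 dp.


LHV = HHV - hfg * 9 * H
Water correction = 2442 * 9 * 0.169 = 3714.282 kJ/kg
LHV = 49845 - 3714.282 = 46130.72 kJ/kg


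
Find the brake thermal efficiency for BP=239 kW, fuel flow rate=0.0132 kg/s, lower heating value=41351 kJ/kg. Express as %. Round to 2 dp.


eta_BTE = (BP / (mf * LHV)) * 100
Denominator = 0.0132 * 41351 = 545.8332 kW
eta_BTE = (239 / 545.8332) * 100 = 43.79%


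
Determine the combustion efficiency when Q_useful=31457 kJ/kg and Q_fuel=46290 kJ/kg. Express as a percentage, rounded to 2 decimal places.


Efficiency = (Q_useful / Q_fuel) * 100
Efficiency = (31457 / 46290) * 100
Efficiency = 0.6796 * 100 = 67.96%


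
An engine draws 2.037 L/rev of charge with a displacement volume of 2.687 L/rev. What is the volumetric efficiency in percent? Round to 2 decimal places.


eta_v = (V_actual / V_disp) * 100
Ratio = 2.037 / 2.687 = 0.7581
eta_v = 0.7581 * 100 = 75.81%


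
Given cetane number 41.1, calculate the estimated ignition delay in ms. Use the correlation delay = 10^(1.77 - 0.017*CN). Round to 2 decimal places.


delay = 10^(1.77 - 0.017*CN)
Exponent = 1.77 - 0.017*41.1 = 1.0713
delay = 10^1.0713 = 11.78 ms


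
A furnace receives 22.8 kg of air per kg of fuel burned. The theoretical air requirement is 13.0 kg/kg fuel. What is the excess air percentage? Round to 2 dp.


Excess air = actual - stoichiometric = 22.8 - 13.0 = 9.80 kg/kg fuel
Excess air % = (excess / stoich) * 100 = (9.80 / 13.0) * 100 = 75.38%


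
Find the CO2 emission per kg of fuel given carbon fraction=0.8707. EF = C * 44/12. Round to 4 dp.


EF = C_frac * (M_CO2 / M_C)
EF = 0.8707 * (44/12)
EF = 0.8707 * 3.666667 = 3.1926 kg_CO2/kg_fuel


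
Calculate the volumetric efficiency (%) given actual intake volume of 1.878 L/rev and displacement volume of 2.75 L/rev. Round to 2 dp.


eta_v = (V_actual / V_disp) * 100
Ratio = 1.878 / 2.75 = 0.6829
eta_v = 0.6829 * 100 = 68.29%


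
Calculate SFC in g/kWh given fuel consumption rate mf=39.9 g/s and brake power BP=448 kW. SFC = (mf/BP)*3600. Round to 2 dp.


SFC = (mf / BP) * 3600
Rate = 39.9 / 448 = 0.089063 g/(s*kW)
SFC = 0.089063 * 3600 = 320.63 g/kWh


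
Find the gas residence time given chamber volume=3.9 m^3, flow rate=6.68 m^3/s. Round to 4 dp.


tau = V / Q_flow
tau = 3.9 / 6.68 = 0.5838 s


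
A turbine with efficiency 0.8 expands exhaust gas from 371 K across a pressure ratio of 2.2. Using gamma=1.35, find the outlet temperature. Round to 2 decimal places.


T_out = T_in * (1 - eta * (1 - PR^(-(gamma-1)/gamma)))
Exponent = -(1.35-1)/1.35 = -0.25925926
PR^exp = 2.2^(-0.25925926) = 0.81512413
Factor = 1 - 0.8*(1 - 0.81512413) = 0.85209930
T_out = 371 * 0.85209930 = 316.13 K


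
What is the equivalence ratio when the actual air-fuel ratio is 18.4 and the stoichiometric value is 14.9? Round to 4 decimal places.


phi = AFR_stoich / AFR_actual
phi = 14.9 / 18.4 = 0.8098


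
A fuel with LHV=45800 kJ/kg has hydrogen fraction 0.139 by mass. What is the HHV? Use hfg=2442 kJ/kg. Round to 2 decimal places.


HHV = LHV + hfg * 9 * H
Water addition = 2442 * 9 * 0.139 = 3054.942 kJ/kg
HHV = 45800 + 3054.942 = 48854.94 kJ/kg


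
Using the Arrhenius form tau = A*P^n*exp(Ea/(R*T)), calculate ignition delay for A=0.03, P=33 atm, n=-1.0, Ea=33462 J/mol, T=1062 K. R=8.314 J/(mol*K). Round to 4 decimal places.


tau = A * P^n * exp(Ea/(R*T))
P^n = 33^(-1.0) = 0.03030303
Ea/(R*T) = 33462/(8.314*1062) = 3.789809
exp(Ea/(R*T)) = 44.247962
tau = 0.03 * 0.03030303 * 44.247962 = 0.0402 ms


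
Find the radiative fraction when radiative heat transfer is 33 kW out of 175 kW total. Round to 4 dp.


f_rad = Q_rad / Q_total
f_rad = 33 / 175 = 0.1886


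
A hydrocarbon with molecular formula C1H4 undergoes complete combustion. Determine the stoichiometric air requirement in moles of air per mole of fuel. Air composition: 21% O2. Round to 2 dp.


Balanced combustion: C1H4 + 2 O2 -> 1 CO2 + 2 H2O
O2 needed = C + H/4 = 1 + 4/4 = 2.00 moles
Air moles = O2 / 0.21 = 2.00 / 0.21 = 9.52 moles air


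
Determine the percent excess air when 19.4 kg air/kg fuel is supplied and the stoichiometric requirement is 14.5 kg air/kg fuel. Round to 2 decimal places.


Excess air = actual - stoichiometric = 19.4 - 14.5 = 4.90 kg/kg fuel
Excess air % = (excess / stoich) * 100 = (4.90 / 14.5) * 100 = 33.79%


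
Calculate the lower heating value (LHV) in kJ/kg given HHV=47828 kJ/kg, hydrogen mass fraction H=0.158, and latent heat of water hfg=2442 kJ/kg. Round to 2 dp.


LHV = HHV - hfg * 9 * H
Water correction = 2442 * 9 * 0.158 = 3472.524 kJ/kg
LHV = 47828 - 3472.524 = 44355.48 kJ/kg


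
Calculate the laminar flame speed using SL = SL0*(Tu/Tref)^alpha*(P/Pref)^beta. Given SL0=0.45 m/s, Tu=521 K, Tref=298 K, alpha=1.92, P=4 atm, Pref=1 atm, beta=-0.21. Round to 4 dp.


SL = SL0 * (Tu/Tref)^alpha * (P/Pref)^beta
T ratio = 521/298 = 1.74832215
(T ratio)^alpha = 1.74832215^1.92 = 2.923030
(P/Pref)^beta = 4^(-0.21) = 0.747425
SL = 0.45 * 2.923030 * 0.747425 = 0.9831 m/s


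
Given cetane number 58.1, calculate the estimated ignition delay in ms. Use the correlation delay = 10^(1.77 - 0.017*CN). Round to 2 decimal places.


delay = 10^(1.77 - 0.017*CN)
Exponent = 1.77 - 0.017*58.1 = 0.7823
delay = 10^0.7823 = 6.06 ms


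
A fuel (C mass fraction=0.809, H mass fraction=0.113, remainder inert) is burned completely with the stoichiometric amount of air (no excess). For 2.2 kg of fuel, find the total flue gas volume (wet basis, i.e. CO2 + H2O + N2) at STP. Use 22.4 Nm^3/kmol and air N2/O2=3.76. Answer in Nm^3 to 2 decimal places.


Per kg fuel: CO2 = (C/12 kmol)*22.4 = (0.809/12)*22.4 = 1.51013 Nm^3
Per kg fuel: H2O = (H/2 kmol)*22.4 = (0.113/2)*22.4 = 1.26560 Nm^3
O2 needed per kg fuel = C/12 + H/4 = 0.809/12 + 0.113/4 = 0.09566667 kmol
Per kg fuel: N2 = O2*3.76*22.4 = 0.09566667*3.76*22.4 = 8.05743 Nm^3
Total per kg = 1.51013 + 1.26560 + 8.05743 = 10.83316 Nm^3
Total = 10.83316 * 2.2 = 23.83 Nm^3


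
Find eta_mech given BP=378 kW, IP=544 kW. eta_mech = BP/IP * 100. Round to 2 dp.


eta_mech = (BP / IP) * 100
Ratio = 378 / 544 = 0.6949
eta_mech = 0.6949 * 100 = 69.49%


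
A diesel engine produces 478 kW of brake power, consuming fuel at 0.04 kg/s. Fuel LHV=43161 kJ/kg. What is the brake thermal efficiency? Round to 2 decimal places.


eta_BTE = (BP / (mf * LHV)) * 100
Denominator = 0.04 * 43161 = 1726.4400 kW
eta_BTE = (478 / 1726.4400) * 100 = 27.69%


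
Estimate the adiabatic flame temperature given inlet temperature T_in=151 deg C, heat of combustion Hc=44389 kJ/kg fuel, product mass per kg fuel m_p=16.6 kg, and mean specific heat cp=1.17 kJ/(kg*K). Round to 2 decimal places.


T_ad = T_in + Hc / (m_p * cp)
Denominator = 16.6 * 1.17 = 19.4220
Temperature rise = 44389 / 19.4220 = 2285.50 K
T_ad = 151 + 2285.50 = 2436.50 deg C


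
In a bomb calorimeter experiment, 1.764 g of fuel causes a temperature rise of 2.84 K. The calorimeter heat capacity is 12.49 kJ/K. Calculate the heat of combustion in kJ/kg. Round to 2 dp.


Hc = C_cal * delta_T / m_fuel
Q_released = 12.49 * 2.84 = 35.4716 kJ
m_fuel = 1.764 g = 1.764/1000 kg = 0.001764 kg
Hc = 35.4716 / 0.001764 = 20108.62 kJ/kg


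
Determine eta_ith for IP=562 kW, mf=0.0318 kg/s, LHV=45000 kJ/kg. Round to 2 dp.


eta_ith = (IP / (mf * LHV)) * 100
Denominator = 0.0318 * 45000 = 1431.0000 kW
eta_ith = (562 / 1431.0000) * 100 = 39.27%


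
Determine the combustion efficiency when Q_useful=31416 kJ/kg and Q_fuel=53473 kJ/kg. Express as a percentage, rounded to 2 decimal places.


Efficiency = (Q_useful / Q_fuel) * 100
Efficiency = (31416 / 53473) * 100
Efficiency = 0.5875 * 100 = 58.75%


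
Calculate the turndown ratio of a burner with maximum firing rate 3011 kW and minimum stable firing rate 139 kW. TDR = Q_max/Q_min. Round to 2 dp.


TDR = Q_max / Q_min
TDR = 3011 / 139 = 21.66


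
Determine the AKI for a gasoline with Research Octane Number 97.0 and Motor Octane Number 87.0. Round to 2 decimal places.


AKI = (RON + MON) / 2
AKI = (97.0 + 87.0) / 2
AKI = 184.0 / 2 = 92.00


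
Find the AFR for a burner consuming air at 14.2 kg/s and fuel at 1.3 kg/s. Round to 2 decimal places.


AFR = m_air / m_fuel
AFR = 14.2 / 1.3 = 10.92


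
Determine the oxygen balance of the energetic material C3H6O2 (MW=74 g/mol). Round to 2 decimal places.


OB = -1600 * (2C + H/2 - O) / MW
Inner = 2*3 + 6/2 - 2 = 7.00
OB = -1600 * 7.00 / 74 = -151.35%


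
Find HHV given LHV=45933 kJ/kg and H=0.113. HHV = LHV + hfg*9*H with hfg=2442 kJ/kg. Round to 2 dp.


HHV = LHV + hfg * 9 * H
Water addition = 2442 * 9 * 0.113 = 2483.514 kJ/kg
HHV = 45933 + 2483.514 = 48416.51 kJ/kg


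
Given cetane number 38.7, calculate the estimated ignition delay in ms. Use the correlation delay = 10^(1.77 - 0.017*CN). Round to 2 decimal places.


delay = 10^(1.77 - 0.017*CN)
Exponent = 1.77 - 0.017*38.7 = 1.1121
delay = 10^1.1121 = 12.94 ms


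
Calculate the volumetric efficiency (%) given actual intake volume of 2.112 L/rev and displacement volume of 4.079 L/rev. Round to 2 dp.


eta_v = (V_actual / V_disp) * 100
Ratio = 2.112 / 4.079 = 0.5178
eta_v = 0.5178 * 100 = 51.78%


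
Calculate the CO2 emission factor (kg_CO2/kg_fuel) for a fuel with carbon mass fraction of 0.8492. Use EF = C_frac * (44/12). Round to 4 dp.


EF = C_frac * (M_CO2 / M_C)
EF = 0.8492 * (44/12)
EF = 0.8492 * 3.666667 = 3.1137 kg_CO2/kg_fuel


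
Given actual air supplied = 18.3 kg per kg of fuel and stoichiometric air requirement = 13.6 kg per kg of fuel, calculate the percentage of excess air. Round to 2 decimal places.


Excess air = actual - stoichiometric = 18.3 - 13.6 = 4.70 kg/kg fuel
Excess air % = (excess / stoich) * 100 = (4.70 / 13.6) * 100 = 34.56%


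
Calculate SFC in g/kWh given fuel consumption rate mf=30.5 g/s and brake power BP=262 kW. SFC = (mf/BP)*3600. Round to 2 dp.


SFC = (mf / BP) * 3600
Rate = 30.5 / 262 = 0.116412 g/(s*kW)
SFC = 0.116412 * 3600 = 419.08 g/kWh


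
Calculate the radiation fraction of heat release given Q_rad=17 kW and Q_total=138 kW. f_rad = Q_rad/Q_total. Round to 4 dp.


f_rad = Q_rad / Q_total
f_rad = 17 / 138 = 0.1232


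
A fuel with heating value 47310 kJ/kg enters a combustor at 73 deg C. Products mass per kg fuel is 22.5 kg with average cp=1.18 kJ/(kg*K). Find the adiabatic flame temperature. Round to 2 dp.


T_ad = T_in + Hc / (m_p * cp)
Denominator = 22.5 * 1.18 = 26.5500
Temperature rise = 47310 / 26.5500 = 1781.92 K
T_ad = 73 + 1781.92 = 1854.92 deg C


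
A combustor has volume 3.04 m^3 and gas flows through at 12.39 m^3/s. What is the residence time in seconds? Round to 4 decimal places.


tau = V / Q_flow
tau = 3.04 / 12.39 = 0.2454 s


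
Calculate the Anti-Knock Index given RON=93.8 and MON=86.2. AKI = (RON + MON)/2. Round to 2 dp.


AKI = (RON + MON) / 2
AKI = (93.8 + 86.2) / 2
AKI = 180.0 / 2 = 90.00


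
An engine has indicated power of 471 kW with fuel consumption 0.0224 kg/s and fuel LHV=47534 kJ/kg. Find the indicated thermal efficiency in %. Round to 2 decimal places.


eta_ith = (IP / (mf * LHV)) * 100
Denominator = 0.0224 * 47534 = 1064.7616 kW
eta_ith = (471 / 1064.7616) * 100 = 44.24%


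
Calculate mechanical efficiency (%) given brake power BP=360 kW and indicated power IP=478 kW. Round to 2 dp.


eta_mech = (BP / IP) * 100
Ratio = 360 / 478 = 0.7531
eta_mech = 0.7531 * 100 = 75.31%


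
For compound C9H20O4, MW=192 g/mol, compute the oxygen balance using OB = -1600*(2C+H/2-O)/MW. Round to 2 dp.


OB = -1600 * (2C + H/2 - O) / MW
Inner = 2*9 + 20/2 - 4 = 24.00
OB = -1600 * 24.00 / 192 = -200.00%


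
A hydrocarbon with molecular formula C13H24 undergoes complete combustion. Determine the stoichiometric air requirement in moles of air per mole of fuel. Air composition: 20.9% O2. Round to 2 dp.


Balanced combustion: C13H24 + 19 O2 -> 13 CO2 + 12 H2O
O2 needed = C + H/4 = 13 + 24/4 = 19.00 moles
Air moles = O2 / 0.209 = 19.00 / 0.209 = 90.91 moles air


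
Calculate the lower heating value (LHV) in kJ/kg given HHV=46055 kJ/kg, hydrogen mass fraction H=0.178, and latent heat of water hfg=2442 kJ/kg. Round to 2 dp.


LHV = HHV - hfg * 9 * H
Water correction = 2442 * 9 * 0.178 = 3912.084 kJ/kg
LHV = 46055 - 3912.084 = 42142.92 kJ/kg


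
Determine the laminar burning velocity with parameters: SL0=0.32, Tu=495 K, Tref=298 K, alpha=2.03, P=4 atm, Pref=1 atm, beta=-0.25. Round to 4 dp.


SL = SL0 * (Tu/Tref)^alpha * (P/Pref)^beta
T ratio = 495/298 = 1.66107383
(T ratio)^alpha = 1.66107383^2.03 = 2.801493
(P/Pref)^beta = 4^(-0.25) = 0.707107
SL = 0.32 * 2.801493 * 0.707107 = 0.6339 m/s


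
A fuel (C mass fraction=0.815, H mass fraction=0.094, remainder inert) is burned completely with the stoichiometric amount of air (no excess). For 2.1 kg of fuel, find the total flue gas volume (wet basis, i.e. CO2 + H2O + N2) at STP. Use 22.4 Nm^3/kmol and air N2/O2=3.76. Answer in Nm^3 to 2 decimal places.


Per kg fuel: CO2 = (C/12 kmol)*22.4 = (0.815/12)*22.4 = 1.52133 Nm^3
Per kg fuel: H2O = (H/2 kmol)*22.4 = (0.094/2)*22.4 = 1.05280 Nm^3
O2 needed per kg fuel = C/12 + H/4 = 0.815/12 + 0.094/4 = 0.09141667 kmol
Per kg fuel: N2 = O2*3.76*22.4 = 0.09141667*3.76*22.4 = 7.69948 Nm^3
Total per kg = 1.52133 + 1.05280 + 7.69948 = 10.27361 Nm^3
Total = 10.27361 * 2.1 = 21.57 Nm^3


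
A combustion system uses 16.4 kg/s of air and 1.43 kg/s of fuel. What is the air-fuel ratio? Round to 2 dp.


AFR = m_air / m_fuel
AFR = 16.4 / 1.43 = 11.47


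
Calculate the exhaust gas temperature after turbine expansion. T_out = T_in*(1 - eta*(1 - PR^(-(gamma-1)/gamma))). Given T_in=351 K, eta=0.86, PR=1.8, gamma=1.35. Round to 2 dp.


T_out = T_in * (1 - eta * (1 - PR^(-(gamma-1)/gamma)))
Exponent = -(1.35-1)/1.35 = -0.25925926
PR^exp = 1.8^(-0.25925926) = 0.85865408
Factor = 1 - 0.86*(1 - 0.85865408) = 0.87844251
T_out = 351 * 0.87844251 = 308.33 K


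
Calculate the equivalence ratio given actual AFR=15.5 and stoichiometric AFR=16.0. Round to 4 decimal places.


phi = AFR_stoich / AFR_actual
phi = 16.0 / 15.5 = 1.0323


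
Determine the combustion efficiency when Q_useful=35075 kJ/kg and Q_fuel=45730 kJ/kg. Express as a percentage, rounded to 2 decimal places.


Efficiency = (Q_useful / Q_fuel) * 100
Efficiency = (35075 / 45730) * 100
Efficiency = 0.7670 * 100 = 76.70%


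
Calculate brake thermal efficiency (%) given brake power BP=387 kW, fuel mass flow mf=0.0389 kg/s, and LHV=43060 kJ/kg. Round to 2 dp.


eta_BTE = (BP / (mf * LHV)) * 100
Denominator = 0.0389 * 43060 = 1675.0340 kW
eta_BTE = (387 / 1675.0340) * 100 = 23.10%


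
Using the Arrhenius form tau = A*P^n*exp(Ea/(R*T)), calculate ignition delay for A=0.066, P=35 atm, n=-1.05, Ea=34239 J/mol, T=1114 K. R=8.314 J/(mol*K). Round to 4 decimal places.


tau = A * P^n * exp(Ea/(R*T))
P^n = 35^(-1.05) = 0.02391820
Ea/(R*T) = 34239/(8.314*1114) = 3.696799
exp(Ea/(R*T)) = 40.318047
tau = 0.066 * 0.02391820 * 40.318047 = 0.0636 ms


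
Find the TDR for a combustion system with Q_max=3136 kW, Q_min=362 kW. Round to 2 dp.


TDR = Q_max / Q_min
TDR = 3136 / 362 = 8.66


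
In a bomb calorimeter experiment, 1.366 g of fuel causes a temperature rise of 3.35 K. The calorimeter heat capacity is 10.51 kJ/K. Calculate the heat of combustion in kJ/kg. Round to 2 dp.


Hc = C_cal * delta_T / m_fuel
Q_released = 10.51 * 3.35 = 35.2085 kJ
m_fuel = 1.366 g = 1.366/1000 kg = 0.001366 kg
Hc = 35.2085 / 0.001366 = 25774.89 kJ/kg


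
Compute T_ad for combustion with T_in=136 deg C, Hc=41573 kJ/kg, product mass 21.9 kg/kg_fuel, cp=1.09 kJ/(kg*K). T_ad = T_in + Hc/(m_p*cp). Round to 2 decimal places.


T_ad = T_in + Hc / (m_p * cp)
Denominator = 21.9 * 1.09 = 23.8710
Temperature rise = 41573 / 23.8710 = 1741.57 K
T_ad = 136 + 1741.57 = 1877.57 deg C


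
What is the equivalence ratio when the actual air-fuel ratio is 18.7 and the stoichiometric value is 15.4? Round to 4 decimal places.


phi = AFR_stoich / AFR_actual
phi = 15.4 / 18.7 = 0.8235


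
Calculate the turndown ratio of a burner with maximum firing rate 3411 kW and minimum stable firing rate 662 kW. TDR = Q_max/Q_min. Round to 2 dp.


TDR = Q_max / Q_min
TDR = 3411 / 662 = 5.15


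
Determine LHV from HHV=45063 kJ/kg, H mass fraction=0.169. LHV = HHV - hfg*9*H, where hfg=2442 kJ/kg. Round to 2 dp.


LHV = HHV - hfg * 9 * H
Water correction = 2442 * 9 * 0.169 = 3714.282 kJ/kg
LHV = 45063 - 3714.282 = 41348.72 kJ/kg


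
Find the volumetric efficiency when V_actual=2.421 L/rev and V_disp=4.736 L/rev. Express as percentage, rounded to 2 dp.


eta_v = (V_actual / V_disp) * 100
Ratio = 2.421 / 4.736 = 0.5112
eta_v = 0.5112 * 100 = 51.12%


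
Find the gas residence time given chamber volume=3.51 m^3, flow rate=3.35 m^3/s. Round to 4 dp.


tau = V / Q_flow
tau = 3.51 / 3.35 = 1.0478 s


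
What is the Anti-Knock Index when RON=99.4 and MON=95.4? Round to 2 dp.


AKI = (RON + MON) / 2
AKI = (99.4 + 95.4) / 2
AKI = 194.8 / 2 = 97.40


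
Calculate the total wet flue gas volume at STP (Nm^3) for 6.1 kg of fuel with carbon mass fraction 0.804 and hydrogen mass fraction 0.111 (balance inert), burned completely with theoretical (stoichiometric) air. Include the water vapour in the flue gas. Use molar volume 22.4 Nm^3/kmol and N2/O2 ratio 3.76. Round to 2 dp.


Per kg fuel: CO2 = (C/12 kmol)*22.4 = (0.804/12)*22.4 = 1.50080 Nm^3
Per kg fuel: H2O = (H/2 kmol)*22.4 = (0.111/2)*22.4 = 1.24320 Nm^3
O2 needed per kg fuel = C/12 + H/4 = 0.804/12 + 0.111/4 = 0.09475000 kmol
Per kg fuel: N2 = O2*3.76*22.4 = 0.09475000*3.76*22.4 = 7.98022 Nm^3
Total per kg = 1.50080 + 1.24320 + 7.98022 = 10.72422 Nm^3
Total = 10.72422 * 6.1 = 65.42 Nm^3


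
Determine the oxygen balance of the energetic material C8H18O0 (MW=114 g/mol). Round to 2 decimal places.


OB = -1600 * (2C + H/2 - O) / MW
Inner = 2*8 + 18/2 - 0 = 25.00
OB = -1600 * 25.00 / 114 = -350.88%


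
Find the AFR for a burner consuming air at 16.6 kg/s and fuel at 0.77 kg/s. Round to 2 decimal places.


AFR = m_air / m_fuel
AFR = 16.6 / 0.77 = 21.56


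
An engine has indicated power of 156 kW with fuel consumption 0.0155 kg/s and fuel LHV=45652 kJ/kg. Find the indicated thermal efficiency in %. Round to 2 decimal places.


eta_ith = (IP / (mf * LHV)) * 100
Denominator = 0.0155 * 45652 = 707.6060 kW
eta_ith = (156 / 707.6060) * 100 = 22.05%


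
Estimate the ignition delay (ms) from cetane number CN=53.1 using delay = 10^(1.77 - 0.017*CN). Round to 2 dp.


delay = 10^(1.77 - 0.017*CN)
Exponent = 1.77 - 0.017*53.1 = 0.8673
delay = 10^0.8673 = 7.37 ms


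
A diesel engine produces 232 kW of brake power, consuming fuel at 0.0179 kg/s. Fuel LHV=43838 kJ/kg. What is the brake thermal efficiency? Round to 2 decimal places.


eta_BTE = (BP / (mf * LHV)) * 100
Denominator = 0.0179 * 43838 = 784.7002 kW
eta_BTE = (232 / 784.7002) * 100 = 29.57%


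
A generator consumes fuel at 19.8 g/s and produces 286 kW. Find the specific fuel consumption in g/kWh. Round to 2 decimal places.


SFC = (mf / BP) * 3600
Rate = 19.8 / 286 = 0.069231 g/(s*kW)
SFC = 0.069231 * 3600 = 249.23 g/kWh


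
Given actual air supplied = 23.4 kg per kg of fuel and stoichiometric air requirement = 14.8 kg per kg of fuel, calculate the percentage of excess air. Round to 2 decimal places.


Excess air = actual - stoichiometric = 23.4 - 14.8 = 8.60 kg/kg fuel
Excess air % = (excess / stoich) * 100 = (8.60 / 14.8) * 100 = 58.11%


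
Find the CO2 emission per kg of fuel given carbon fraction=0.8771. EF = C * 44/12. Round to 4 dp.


EF = C_frac * (M_CO2 / M_C)
EF = 0.8771 * (44/12)
EF = 0.8771 * 3.666667 = 3.2160 kg_CO2/kg_fuel


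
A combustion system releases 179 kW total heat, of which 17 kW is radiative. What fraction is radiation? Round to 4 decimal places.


f_rad = Q_rad / Q_total
f_rad = 17 / 179 = 0.0950


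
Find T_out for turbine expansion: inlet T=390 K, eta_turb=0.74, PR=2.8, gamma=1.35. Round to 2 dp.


T_out = T_in * (1 - eta * (1 - PR^(-(gamma-1)/gamma)))
Exponent = -(1.35-1)/1.35 = -0.25925926
PR^exp = 2.8^(-0.25925926) = 0.76572026
Factor = 1 - 0.74*(1 - 0.76572026) = 0.82663299
T_out = 390 * 0.82663299 = 322.39 K


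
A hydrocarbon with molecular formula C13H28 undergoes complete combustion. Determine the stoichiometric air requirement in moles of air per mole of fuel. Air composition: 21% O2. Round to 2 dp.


Balanced combustion: C13H28 + 20 O2 -> 13 CO2 + 14 H2O
O2 needed = C + H/4 = 13 + 28/4 = 20.00 moles
Air moles = O2 / 0.21 = 20.00 / 0.21 = 95.24 moles air
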